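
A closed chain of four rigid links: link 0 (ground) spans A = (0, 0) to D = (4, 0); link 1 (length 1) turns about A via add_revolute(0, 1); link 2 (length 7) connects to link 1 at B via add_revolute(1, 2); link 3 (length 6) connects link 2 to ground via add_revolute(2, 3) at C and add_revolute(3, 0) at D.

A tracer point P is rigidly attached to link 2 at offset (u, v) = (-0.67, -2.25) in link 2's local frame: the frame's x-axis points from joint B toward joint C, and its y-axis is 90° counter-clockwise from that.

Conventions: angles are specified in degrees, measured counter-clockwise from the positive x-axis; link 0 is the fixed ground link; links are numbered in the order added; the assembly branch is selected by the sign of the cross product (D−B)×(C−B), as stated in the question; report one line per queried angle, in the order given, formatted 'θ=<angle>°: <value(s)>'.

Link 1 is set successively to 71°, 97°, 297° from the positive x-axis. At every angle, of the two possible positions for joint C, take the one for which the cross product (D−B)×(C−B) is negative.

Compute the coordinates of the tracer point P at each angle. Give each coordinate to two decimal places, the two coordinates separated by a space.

A=(0,0), D=(4.00,0)
θ=71°: B = A + 1.00·(cos71°, sin71°) = (0.3256, 0.9455)
θ=71°: |BD| = 3.7941
θ=71°: circle(B,7.00) ∩ circle(D,6.00): a=3.6102, h=5.9972
θ=71°:   candidates: C₊=(5.3164,5.8538) cross=22.754; C₋=(2.3274,-5.7621) cross=-22.754
θ=71°:   branch - wants cross < 0 → take C=(2.3274,-5.7621) (cross=-22.754)
θ=71°: ex = (C−B)/|BC| = (0.2860,-0.9582); ey = (0.9582,0.2860)
θ=71°: P = B + -0.67·ex + -2.25·ey = (-2.0221,0.9441)
θ=97°: B = A + 1.00·(cos97°, sin97°) = (-0.1219, 0.9925)
θ=97°: |BD| = 4.2397
θ=97°: circle(B,7.00) ∩ circle(D,6.00): a=3.6530, h=5.9712
θ=97°:   candidates: C₊=(4.8275,5.9427) cross=25.316; C₋=(2.0317,-5.6680) cross=-25.316
θ=97°:   branch - wants cross < 0 → take C=(2.0317,-5.6680) (cross=-25.316)
θ=97°: ex = (C−B)/|BC| = (0.3076,-0.9515); ey = (0.9515,0.3076)
θ=97°: P = B + -0.67·ex + -2.25·ey = (-2.4689,0.9378)
θ=297°: B = A + 1.00·(cos297°, sin297°) = (0.4540, -0.8910)
θ=297°: |BD| = 3.6562
θ=297°: circle(B,7.00) ∩ circle(D,6.00): a=3.6059, h=5.9998
θ=297°:   candidates: C₊=(2.4891,5.8066) cross=21.937; C₋=(5.4133,-5.8312) cross=-21.937
θ=297°:   branch - wants cross < 0 → take C=(5.4133,-5.8312) (cross=-21.937)
θ=297°: ex = (C−B)/|BC| = (0.7085,-0.7057); ey = (0.7057,0.7085)
θ=297°: P = B + -0.67·ex + -2.25·ey = (-1.6086,-2.0122)

θ=71°: -2.02 0.94
θ=97°: -2.47 0.94
θ=297°: -1.61 -2.01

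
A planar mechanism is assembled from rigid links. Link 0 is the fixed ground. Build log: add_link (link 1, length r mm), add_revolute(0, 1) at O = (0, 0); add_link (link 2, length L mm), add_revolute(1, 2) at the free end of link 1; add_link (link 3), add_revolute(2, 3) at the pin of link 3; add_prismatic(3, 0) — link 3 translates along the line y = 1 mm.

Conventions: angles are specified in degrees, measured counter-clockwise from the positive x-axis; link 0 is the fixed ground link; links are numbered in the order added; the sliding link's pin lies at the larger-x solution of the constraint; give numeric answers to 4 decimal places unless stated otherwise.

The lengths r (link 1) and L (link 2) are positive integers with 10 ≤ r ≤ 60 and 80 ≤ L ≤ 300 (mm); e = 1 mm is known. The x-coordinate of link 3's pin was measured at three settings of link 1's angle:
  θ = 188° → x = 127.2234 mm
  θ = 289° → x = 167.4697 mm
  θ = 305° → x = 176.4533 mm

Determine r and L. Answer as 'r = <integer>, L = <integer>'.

constraint per measurement: (x − r cos θ)² + (r sin θ − e)² = L²
subtracting the θ₁ and θ₂ equations cancels the r² and L² terms:
r = (x₁² − x₂²) / (2[(x₁cos θ₁ + e sin θ₁) − (x₂cos θ₂ + e sin θ₂)]) = 33.0000 → r = 33
L² = (x₁ − r cos θ₁)² + (r sin θ₁ − e)² = 25600.0068 → L = 160.0000 → L = 160
check at θ₃=305°: x = 176.4533 (printed 176.4533) ✓

r = 33, L = 160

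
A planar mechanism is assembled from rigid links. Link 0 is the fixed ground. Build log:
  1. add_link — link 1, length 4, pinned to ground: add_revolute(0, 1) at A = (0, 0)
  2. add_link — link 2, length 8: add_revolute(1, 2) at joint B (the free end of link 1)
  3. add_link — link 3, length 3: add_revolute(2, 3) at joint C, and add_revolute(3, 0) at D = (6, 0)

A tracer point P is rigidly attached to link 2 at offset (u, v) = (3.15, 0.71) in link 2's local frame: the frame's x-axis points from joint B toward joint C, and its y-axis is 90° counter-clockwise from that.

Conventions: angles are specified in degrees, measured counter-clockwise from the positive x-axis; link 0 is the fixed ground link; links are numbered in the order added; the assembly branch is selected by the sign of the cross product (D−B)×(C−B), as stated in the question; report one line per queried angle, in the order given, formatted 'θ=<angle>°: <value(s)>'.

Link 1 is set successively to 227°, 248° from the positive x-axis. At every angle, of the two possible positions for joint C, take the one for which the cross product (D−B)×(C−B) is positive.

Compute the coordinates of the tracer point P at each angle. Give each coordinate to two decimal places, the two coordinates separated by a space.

A=(0,0), D=(6.00,0)
θ=227°: B = A + 4.00·(cos227°, sin227°) = (-2.7280, -2.9254)
θ=227°: |BD| = 9.2052
θ=227°: circle(B,8.00) ∩ circle(D,3.00): a=7.5900, h=2.5281
θ=227°:   candidates: C₊=(3.6651,1.8837) cross=23.272; C₋=(5.2720,-2.9103) cross=-23.272
θ=227°:   branch + wants cross > 0 → take C=(3.6651,1.8837) (cross=23.272)
θ=227°: ex = (C−B)/|BC| = (0.7991,0.6011); ey = (-0.6011,0.7991)
θ=227°: P = B + 3.15·ex + 0.71·ey = (-0.6375,-0.4644)
θ=248°: B = A + 4.00·(cos248°, sin248°) = (-1.4984, -3.7087)
θ=248°: |BD| = 8.3655
θ=248°: circle(B,8.00) ∩ circle(D,3.00): a=7.4701, h=2.8633
θ=248°:   candidates: C₊=(3.9280,2.1695) cross=23.952; C₋=(6.4668,-2.9635) cross=-23.952
θ=248°:   branch + wants cross > 0 → take C=(3.9280,2.1695) (cross=23.952)
θ=248°: ex = (C−B)/|BC| = (0.6783,0.7348); ey = (-0.7348,0.6783)
θ=248°: P = B + 3.15·ex + 0.71·ey = (0.1165,-0.9126)

θ=227°: -0.64 -0.46
θ=248°: 0.12 -0.91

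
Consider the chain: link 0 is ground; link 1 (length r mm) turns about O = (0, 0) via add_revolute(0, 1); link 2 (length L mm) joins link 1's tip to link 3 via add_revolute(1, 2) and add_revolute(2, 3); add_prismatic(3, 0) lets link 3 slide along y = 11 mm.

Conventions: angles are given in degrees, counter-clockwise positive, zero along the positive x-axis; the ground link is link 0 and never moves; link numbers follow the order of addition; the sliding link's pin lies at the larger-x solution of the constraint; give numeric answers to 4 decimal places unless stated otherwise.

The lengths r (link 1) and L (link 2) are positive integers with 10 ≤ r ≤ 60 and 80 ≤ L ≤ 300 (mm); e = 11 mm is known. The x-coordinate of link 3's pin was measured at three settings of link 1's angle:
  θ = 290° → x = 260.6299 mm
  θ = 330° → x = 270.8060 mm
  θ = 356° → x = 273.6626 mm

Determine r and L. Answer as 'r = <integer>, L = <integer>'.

constraint per measurement: (x − r cos θ)² + (r sin θ − e)² = L²
subtracting the θ₁ and θ₂ equations cancels the r² and L² terms:
r = (x₁² − x₂²) / (2[(x₁cos θ₁ + e sin θ₁) − (x₂cos θ₂ + e sin θ₂)]) = 18.0000 → r = 18
L² = (x₁ − r cos θ₁)² + (r sin θ₁ − e)² = 65535.9987 → L = 256.0000 → L = 256
check at θ₃=356°: x = 273.6626 (printed 273.6626) ✓

r = 18, L = 256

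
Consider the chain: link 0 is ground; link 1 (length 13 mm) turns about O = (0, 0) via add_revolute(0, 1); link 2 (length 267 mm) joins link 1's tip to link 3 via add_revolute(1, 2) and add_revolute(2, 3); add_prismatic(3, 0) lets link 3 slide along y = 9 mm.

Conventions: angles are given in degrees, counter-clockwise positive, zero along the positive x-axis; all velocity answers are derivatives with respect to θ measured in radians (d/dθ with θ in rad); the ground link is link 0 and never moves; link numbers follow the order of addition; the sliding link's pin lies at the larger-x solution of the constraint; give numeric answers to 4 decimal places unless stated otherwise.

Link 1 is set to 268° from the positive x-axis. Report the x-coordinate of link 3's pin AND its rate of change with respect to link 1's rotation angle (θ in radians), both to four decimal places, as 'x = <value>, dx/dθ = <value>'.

geometry: r = 13 mm, L = 267 mm, e = 9 mm
crank pin P = (r cos θ, r sin θ) = (-0.453693, -12.992081)
h = r sin θ − e = -12.992081 − 9 = -21.992081
x = r cos θ + √(L² − h²) = -0.453693 + 266.092744 = 265.639050
dx/dθ = −r sin θ − h·r cos θ/√(L² − h²) (θ in radians; h = -21.992081) = 12.954584

x = 265.6391, dx/dθ = 12.9546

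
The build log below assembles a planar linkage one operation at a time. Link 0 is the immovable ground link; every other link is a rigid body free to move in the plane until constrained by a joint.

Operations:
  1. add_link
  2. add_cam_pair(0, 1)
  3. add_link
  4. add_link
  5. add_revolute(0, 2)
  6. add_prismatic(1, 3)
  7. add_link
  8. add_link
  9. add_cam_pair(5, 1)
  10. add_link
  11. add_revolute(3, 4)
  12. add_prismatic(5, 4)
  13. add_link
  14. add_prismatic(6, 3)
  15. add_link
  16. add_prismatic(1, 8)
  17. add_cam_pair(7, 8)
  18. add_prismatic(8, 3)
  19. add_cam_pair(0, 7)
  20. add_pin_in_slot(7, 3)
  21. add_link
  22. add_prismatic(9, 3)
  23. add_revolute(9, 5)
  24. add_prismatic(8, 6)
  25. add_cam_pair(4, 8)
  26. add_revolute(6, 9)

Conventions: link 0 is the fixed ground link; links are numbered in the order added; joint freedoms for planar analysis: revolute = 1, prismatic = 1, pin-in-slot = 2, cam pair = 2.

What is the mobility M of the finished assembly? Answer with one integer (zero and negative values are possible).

link 0 = ground. State L|J1|J2 = 1|0|0
+link1  2|0|0
C(0,1) f=2→J2  2|0|1
+link2  3|0|1
+link3  4|0|1
R(0,2) f=1→J1  4|1|1
P(1,3) f=1→J1  4|2|1
+link4  5|2|1
+link5  6|2|1
C(5,1) f=2→J2  6|2|2
+link6  7|2|2
R(3,4) f=1→J1  7|3|2
P(5,4) f=1→J1  7|4|2
+link7  8|4|2
P(6,3) f=1→J1  8|5|2
+link8  9|5|2
P(1,8) f=1→J1  9|6|2
C(7,8) f=2→J2  9|6|3
P(8,3) f=1→J1  9|7|3
C(0,7) f=2→J2  9|7|4
PS(7,3) f=2→J2  9|7|5
+link9  10|7|5
P(9,3) f=1→J1  10|8|5
R(9,5) f=1→J1  10|9|5
P(8,6) f=1→J1  10|10|5
C(4,8) f=2→J2  10|10|6
R(6,9) f=1→J1  10|11|6
M = 3(10−1)−2·11−6 = 27−22−6 = -1

M = -1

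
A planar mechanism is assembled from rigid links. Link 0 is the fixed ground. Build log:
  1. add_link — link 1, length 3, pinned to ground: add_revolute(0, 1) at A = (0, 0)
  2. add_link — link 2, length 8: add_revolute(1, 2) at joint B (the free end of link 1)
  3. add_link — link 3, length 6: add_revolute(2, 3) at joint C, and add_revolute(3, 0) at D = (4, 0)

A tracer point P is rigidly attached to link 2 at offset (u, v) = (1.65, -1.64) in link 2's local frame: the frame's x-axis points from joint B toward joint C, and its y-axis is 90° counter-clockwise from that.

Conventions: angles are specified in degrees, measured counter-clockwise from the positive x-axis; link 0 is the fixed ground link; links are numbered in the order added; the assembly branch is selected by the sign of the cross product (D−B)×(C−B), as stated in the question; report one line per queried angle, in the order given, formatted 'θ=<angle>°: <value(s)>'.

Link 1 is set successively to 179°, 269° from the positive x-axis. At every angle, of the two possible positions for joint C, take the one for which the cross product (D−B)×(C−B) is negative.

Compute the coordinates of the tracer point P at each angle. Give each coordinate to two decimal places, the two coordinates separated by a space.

A=(0,0), D=(4.00,0)
θ=179°: B = A + 3.00·(cos179°, sin179°) = (-2.9995, 0.0524)
θ=179°: |BD| = 6.9997
θ=179°: circle(B,8.00) ∩ circle(D,6.00): a=5.4999, h=5.8095
θ=179°:   candidates: C₊=(2.5437,5.8206) cross=40.665; C₋=(2.4568,-5.7981) cross=-40.665
θ=179°:   branch - wants cross < 0 → take C=(2.4568,-5.7981) (cross=-40.665)
θ=179°: ex = (C−B)/|BC| = (0.6820,-0.7313); ey = (0.7313,0.6820)
θ=179°: P = B + 1.65·ex + -1.64·ey = (-3.0735,-2.2729)
θ=269°: B = A + 3.00·(cos269°, sin269°) = (-0.0524, -2.9995)
θ=269°: |BD| = 5.0417
θ=269°: circle(B,8.00) ∩ circle(D,6.00): a=5.2977, h=5.9945
θ=269°:   candidates: C₊=(0.6393,4.9705) cross=30.223; C₋=(7.7722,-4.6659) cross=-30.223
θ=269°:   branch - wants cross < 0 → take C=(7.7722,-4.6659) (cross=-30.223)
θ=269°: ex = (C−B)/|BC| = (0.9781,-0.2083); ey = (0.2083,0.9781)
θ=269°: P = B + 1.65·ex + -1.64·ey = (1.2198,-4.9473)

θ=179°: -3.07 -2.27
θ=269°: 1.22 -4.95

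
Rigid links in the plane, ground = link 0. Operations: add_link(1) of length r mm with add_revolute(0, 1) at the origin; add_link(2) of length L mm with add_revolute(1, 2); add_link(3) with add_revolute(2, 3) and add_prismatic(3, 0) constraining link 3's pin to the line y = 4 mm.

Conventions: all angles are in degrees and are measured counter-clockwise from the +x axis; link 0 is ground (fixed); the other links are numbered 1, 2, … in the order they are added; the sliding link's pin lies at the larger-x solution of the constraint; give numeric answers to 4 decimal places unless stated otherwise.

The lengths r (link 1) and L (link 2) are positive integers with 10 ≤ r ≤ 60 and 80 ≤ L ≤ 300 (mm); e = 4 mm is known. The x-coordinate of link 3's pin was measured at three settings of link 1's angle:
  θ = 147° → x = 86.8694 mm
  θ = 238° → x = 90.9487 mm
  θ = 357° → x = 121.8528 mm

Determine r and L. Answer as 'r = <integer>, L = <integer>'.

constraint per measurement: (x − r cos θ)² + (r sin θ − e)² = L²
subtracting the θ₁ and θ₂ equations cancels the r² and L² terms:
r = (x₁² − x₂²) / (2[(x₁cos θ₁ + e sin θ₁) − (x₂cos θ₂ + e sin θ₂)]) = 19.0002 → r = 19
L² = (x₁ − r cos θ₁)² + (r sin θ₁ − e)² = 10608.9903 → L = 103.0000 → L = 103
check at θ₃=357°: x = 121.8528 (printed 121.8528) ✓

r = 19, L = 103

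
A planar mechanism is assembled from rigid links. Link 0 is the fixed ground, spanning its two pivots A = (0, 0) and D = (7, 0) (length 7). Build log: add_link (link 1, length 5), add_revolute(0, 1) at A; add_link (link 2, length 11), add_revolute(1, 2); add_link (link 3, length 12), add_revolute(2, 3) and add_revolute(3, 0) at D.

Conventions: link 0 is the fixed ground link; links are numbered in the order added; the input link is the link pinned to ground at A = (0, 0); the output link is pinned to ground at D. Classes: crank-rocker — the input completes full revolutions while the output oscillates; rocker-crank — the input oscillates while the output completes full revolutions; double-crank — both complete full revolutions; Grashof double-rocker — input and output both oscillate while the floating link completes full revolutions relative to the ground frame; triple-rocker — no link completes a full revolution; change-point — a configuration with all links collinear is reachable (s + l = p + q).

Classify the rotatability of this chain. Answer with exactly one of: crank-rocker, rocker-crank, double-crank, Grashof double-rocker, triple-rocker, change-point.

lengths: ground=7, input=5, coupler=11, output=12
sorted: s=5 (shortest), l=12 (longest), p+q=18
s + l = 17 vs p + q = 18
s + l < p + q (Grashof) with shortest = input link → crank-rocker

crank-rocker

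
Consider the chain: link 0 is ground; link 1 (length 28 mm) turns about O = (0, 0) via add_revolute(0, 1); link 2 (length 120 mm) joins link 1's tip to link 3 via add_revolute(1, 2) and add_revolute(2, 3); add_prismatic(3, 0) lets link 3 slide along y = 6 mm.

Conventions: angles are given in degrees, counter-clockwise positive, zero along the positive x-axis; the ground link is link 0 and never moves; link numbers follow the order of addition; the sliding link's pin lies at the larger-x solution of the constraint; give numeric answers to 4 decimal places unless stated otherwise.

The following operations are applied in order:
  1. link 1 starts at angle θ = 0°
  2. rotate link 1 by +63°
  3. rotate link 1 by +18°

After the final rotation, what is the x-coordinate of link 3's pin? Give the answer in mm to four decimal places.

geometry: r = 28 mm, L = 120 mm, e = 6 mm; θ starts at 0°
rotate link 1 by +63°: θ ← 0° +63° = 63°
rotate link 1 by +18°: θ ← 63° +18° = 81°
crank pin P = (r cos θ, r sin θ) = (4.380165, 27.655274)
h = r sin θ − e = 27.655274 − 6 = 21.655274
x = r cos θ + √(L² − h²) = 4.380165 + 118.029865 = 122.410030

122.4100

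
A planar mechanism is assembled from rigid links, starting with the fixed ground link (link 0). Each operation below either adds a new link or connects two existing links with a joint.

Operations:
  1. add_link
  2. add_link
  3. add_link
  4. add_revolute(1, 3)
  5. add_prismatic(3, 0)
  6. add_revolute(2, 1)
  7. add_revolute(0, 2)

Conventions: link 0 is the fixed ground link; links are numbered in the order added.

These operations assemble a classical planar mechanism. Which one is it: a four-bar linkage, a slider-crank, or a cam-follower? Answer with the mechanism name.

links: 4 (incl. ground); joints: 3 revolute, 1 prismatic, 0 higher (cam) pair, forming one closed loop
4 links, 3 revolutes + 1 prismatic in one loop → slider-crank

slider-crank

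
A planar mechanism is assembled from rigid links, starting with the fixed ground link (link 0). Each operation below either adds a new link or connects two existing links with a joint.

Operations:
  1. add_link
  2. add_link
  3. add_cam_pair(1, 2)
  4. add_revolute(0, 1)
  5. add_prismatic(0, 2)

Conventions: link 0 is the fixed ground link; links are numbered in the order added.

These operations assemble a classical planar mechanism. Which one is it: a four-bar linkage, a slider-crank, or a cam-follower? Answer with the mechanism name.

links: 3 (incl. ground); joints: 1 revolute, 1 prismatic, 1 higher (cam) pair, forming one closed loop
3 links, revolute + prismatic + higher pair in one loop → cam-follower

cam-follower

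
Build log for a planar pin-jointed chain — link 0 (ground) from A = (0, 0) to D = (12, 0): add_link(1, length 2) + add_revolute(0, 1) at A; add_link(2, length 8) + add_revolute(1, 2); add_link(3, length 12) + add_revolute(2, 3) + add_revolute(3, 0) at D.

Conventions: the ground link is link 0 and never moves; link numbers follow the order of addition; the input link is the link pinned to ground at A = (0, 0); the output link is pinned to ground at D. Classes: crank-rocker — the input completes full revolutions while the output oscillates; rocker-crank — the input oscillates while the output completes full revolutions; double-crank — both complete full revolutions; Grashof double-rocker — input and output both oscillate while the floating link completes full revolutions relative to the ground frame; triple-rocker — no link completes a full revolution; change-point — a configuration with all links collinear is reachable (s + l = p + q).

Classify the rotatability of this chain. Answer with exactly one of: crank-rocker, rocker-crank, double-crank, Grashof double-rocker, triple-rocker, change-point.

lengths: ground=12, input=2, coupler=8, output=12
sorted: s=2 (shortest), l=12 (longest), p+q=20
s + l = 14 vs p + q = 20
s + l < p + q (Grashof) with shortest = input link → crank-rocker

crank-rocker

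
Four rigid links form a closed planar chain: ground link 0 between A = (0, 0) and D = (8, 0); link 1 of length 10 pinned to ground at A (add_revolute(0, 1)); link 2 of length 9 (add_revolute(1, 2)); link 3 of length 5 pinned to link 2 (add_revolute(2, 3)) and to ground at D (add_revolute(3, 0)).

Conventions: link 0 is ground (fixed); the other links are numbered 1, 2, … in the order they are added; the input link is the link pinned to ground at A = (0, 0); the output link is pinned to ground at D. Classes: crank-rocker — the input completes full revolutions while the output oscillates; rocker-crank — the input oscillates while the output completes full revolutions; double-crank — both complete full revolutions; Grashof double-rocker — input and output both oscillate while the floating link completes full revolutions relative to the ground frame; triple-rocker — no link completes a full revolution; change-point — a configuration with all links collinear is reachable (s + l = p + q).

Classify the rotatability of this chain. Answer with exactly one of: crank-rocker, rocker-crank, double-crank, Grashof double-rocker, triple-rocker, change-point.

lengths: ground=8, input=10, coupler=9, output=5
sorted: s=5 (shortest), l=10 (longest), p+q=17
s + l = 15 vs p + q = 17
s + l < p + q (Grashof) with shortest = output link → rocker-crank

rocker-crank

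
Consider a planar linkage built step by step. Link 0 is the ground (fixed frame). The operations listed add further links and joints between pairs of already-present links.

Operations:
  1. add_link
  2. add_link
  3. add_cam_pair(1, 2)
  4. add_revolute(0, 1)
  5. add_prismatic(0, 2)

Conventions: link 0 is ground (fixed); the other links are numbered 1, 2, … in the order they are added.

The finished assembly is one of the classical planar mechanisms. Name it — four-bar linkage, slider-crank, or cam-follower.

links: 3 (incl. ground); joints: 1 revolute, 1 prismatic, 1 higher (cam) pair, forming one closed loop
3 links, revolute + prismatic + higher pair in one loop → cam-follower

cam-follower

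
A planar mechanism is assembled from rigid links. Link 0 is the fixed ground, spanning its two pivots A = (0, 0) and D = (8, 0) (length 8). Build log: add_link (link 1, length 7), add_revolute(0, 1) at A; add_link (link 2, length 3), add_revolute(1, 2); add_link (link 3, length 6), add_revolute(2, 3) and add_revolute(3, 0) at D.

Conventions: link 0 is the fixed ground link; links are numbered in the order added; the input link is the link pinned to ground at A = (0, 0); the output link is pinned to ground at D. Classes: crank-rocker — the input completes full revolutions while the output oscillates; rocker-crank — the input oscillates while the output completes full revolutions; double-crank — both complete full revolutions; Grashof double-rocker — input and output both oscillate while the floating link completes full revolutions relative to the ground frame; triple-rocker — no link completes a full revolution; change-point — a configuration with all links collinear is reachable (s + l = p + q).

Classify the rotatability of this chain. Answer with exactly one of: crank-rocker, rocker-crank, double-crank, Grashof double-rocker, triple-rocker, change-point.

lengths: ground=8, input=7, coupler=3, output=6
sorted: s=3 (shortest), l=8 (longest), p+q=13
s + l = 11 vs p + q = 13
s + l < p + q (Grashof) with shortest = coupler link → Grashof double-rocker

Grashof double-rocker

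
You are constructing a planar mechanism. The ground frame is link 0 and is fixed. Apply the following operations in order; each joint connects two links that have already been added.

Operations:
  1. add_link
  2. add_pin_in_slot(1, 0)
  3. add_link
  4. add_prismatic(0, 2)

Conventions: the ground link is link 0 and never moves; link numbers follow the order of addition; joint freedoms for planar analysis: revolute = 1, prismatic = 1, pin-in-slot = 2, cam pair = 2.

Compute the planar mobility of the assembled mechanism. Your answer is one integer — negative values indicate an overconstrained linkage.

ground; <1,0,0>
#1 <2,0,0>
PS:1↔0 J2 <2,0,1>
#2 <3,0,1>
P:0↔2 J1 <3,1,1>
3×2 − 2×1 − 1×1 = 3

M = 3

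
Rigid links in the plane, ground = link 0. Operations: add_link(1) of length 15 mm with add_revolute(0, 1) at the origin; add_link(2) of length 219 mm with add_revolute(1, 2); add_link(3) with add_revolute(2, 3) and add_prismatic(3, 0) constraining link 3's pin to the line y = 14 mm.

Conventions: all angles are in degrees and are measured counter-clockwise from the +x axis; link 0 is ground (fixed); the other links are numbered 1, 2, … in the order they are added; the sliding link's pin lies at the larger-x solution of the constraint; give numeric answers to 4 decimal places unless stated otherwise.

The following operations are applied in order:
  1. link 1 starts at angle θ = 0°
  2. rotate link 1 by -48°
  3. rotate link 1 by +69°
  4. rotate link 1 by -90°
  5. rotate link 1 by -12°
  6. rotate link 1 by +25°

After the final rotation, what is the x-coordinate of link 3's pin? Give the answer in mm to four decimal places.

geometry: r = 15 mm, L = 219 mm, e = 14 mm; θ starts at 0°
rotate link 1 by -48°: θ ← 0° -48° = -48°
rotate link 1 by +69°: θ ← -48° +69° = 21°
rotate link 1 by -90°: θ ← 21° -90° = -69°
rotate link 1 by -12°: θ ← -69° -12° = -81°
rotate link 1 by +25°: θ ← -81° +25° = -56°
crank pin P = (r cos θ, r sin θ) = (8.387894, -12.435564)
h = r sin θ − e = -12.435564 − 14 = -26.435564
x = r cos θ + √(L² − h²) = 8.387894 + 217.398622 = 225.786516

225.7865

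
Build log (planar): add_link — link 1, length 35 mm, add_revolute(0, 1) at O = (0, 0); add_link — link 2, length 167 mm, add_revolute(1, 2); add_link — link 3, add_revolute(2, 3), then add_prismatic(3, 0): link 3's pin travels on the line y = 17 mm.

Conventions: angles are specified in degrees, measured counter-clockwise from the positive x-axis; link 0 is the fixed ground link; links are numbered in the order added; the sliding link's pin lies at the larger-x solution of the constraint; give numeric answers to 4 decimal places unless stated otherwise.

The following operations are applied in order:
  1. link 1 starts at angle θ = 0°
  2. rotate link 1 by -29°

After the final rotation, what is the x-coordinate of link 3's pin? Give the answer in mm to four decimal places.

geometry: r = 35 mm, L = 167 mm, e = 17 mm; θ starts at 0°
rotate link 1 by -29°: θ ← 0° -29° = -29°
crank pin P = (r cos θ, r sin θ) = (30.611690, -16.968337)
h = r sin θ − e = -16.968337 − 17 = -33.968337
x = r cos θ + √(L² − h²) = 30.611690 + 163.508875 = 194.120564

194.1206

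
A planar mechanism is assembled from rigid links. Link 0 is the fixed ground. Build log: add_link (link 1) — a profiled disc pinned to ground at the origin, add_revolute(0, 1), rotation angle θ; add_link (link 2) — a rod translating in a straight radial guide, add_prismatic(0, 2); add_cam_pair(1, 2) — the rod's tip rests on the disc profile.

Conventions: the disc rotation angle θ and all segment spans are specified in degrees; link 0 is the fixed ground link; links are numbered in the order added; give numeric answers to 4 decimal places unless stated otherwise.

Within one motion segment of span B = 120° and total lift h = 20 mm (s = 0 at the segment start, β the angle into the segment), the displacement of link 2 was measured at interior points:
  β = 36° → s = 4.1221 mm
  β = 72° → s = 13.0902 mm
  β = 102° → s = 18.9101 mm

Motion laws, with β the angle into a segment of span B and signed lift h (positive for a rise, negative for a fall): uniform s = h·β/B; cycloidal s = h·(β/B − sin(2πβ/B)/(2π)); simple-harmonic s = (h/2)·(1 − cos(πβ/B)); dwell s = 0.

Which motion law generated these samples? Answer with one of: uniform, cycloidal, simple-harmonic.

candidates at β/B = r: uniform s = h·r (linear in β); cycloidal s = h·(r − sin(2πr)/(2π)); simple-harmonic s = (h/2)(1 − cos(πr))
β=36°: printed 4.1221 | uniform 6.0000, cycloidal 2.9727, simple-harmonic 4.1221
β=72°: printed 13.0902 | uniform 12.0000, cycloidal 13.8710, simple-harmonic 13.0902
β=102°: printed 18.9101 | uniform 17.0000, cycloidal 19.5752, simple-harmonic 18.9101
only one law matches every sample → simple-harmonic

simple-harmonic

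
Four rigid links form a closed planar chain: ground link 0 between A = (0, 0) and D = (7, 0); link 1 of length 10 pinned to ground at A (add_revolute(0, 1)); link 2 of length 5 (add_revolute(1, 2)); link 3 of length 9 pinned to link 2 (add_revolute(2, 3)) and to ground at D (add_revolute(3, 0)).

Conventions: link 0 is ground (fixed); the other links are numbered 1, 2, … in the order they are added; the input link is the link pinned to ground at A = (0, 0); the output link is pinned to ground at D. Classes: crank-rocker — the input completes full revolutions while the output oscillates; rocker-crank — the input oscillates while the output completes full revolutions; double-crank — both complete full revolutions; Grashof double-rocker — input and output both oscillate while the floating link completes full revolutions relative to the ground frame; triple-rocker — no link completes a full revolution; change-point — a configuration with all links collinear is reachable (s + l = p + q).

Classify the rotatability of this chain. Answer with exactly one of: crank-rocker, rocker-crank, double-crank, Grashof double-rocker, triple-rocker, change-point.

lengths: ground=7, input=10, coupler=5, output=9
sorted: s=5 (shortest), l=10 (longest), p+q=16
s + l = 15 vs p + q = 16
s + l < p + q (Grashof) with shortest = coupler link → Grashof double-rocker

Grashof double-rocker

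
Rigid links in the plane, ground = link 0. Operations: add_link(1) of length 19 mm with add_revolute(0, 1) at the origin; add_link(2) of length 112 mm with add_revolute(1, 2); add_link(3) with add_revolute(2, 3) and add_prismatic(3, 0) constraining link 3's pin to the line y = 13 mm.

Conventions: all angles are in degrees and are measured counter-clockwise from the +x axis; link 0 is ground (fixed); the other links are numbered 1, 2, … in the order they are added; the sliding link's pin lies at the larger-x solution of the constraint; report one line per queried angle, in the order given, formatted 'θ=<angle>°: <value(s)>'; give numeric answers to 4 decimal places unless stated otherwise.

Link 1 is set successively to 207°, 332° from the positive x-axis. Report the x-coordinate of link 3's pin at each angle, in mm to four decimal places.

geometry: r = 19 mm, L = 112 mm, e = 13 mm
θ=207°: crank pin P = (r cos θ, r sin θ) = (-16.929124, -8.625819)
θ=207°: h = r sin θ − e = -8.625819 − 13 = -21.625819
θ=207°: x = r cos θ + √(L² − h²) = -16.929124 + 109.892329 = 92.963205
θ=332°: crank pin P = (r cos θ, r sin θ) = (16.776004, -8.919960)
θ=332°: h = r sin θ − e = -8.919960 − 13 = -21.919960
θ=332°: x = r cos θ + √(L² − h²) = 16.776004 + 109.834036 = 126.610040

θ=207°: 92.9632
θ=332°: 126.6100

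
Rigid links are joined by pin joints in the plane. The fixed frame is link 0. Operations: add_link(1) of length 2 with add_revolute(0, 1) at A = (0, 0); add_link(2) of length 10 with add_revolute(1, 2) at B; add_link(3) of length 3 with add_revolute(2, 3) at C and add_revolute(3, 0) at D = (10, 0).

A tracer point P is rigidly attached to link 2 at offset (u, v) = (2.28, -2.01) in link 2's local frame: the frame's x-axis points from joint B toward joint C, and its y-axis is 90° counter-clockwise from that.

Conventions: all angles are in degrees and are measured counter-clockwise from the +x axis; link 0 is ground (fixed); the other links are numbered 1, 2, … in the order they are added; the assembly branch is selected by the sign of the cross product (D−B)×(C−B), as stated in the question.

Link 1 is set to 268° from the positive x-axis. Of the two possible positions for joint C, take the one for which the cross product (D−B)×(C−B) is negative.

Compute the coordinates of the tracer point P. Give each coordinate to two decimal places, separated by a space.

A=(0,0), D=(10.00,0)
B = A + 2.00·(cos268°, sin268°) = (-0.0698, -1.9988)
|BD| = 10.2663
circle(B,10.00) ∩ circle(D,3.00): a=9.5651, h=2.9169
  candidates: C₊=(8.7444,2.7246) cross=29.946; C₋=(9.8802,-2.9976) cross=-29.946
  branch - wants cross < 0 → take C=(9.8802,-2.9976) (cross=-29.946)
ex = (C−B)/|BC| = (0.9950,-0.0999); ey = (0.0999,0.9950)
P = B + 2.28·ex + -2.01·ey = (1.9980,-4.2265)

2.00 -4.23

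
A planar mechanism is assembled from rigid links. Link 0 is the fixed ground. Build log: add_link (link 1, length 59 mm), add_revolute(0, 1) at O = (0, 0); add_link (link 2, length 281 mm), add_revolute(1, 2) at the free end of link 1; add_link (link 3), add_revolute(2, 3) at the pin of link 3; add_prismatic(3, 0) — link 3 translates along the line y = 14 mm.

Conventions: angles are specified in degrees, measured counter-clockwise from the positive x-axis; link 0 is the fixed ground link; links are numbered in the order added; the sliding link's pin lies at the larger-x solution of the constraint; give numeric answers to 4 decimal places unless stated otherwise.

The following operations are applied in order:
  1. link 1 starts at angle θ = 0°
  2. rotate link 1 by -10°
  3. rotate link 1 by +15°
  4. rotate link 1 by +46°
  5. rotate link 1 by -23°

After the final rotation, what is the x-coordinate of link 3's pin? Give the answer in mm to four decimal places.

geometry: r = 59 mm, L = 281 mm, e = 14 mm; θ starts at 0°
rotate link 1 by -10°: θ ← 0° -10° = -10°
rotate link 1 by +15°: θ ← -10° +15° = 5°
rotate link 1 by +46°: θ ← 5° +46° = 51°
rotate link 1 by -23°: θ ← 51° -23° = 28°
crank pin P = (r cos θ, r sin θ) = (52.093908, 27.698822)
h = r sin θ − e = 27.698822 − 14 = 13.698822
x = r cos θ + √(L² − h²) = 52.093908 + 280.665891 = 332.759799

332.7598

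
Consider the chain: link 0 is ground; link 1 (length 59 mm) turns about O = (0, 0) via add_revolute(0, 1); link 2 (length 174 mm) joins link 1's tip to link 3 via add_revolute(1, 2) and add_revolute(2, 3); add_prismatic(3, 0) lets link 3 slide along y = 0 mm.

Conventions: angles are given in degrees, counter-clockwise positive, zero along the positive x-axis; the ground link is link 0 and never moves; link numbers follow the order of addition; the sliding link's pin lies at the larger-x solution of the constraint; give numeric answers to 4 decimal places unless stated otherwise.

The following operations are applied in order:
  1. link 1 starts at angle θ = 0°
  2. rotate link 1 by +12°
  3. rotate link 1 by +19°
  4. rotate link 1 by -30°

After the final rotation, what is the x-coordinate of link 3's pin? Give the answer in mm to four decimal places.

geometry: r = 59 mm, L = 174 mm, e = 0 mm; θ starts at 0°
rotate link 1 by +12°: θ ← 0° +12° = 12°
rotate link 1 by +19°: θ ← 12° +19° = 31°
rotate link 1 by -30°: θ ← 31° -30° = 1°
crank pin P = (r cos θ, r sin θ) = (58.991014, 1.029692)
h = r sin θ − e = 1.029692 − 0 = 1.029692
x = r cos θ + √(L² − h²) = 58.991014 + 173.996953 = 232.987967

232.9880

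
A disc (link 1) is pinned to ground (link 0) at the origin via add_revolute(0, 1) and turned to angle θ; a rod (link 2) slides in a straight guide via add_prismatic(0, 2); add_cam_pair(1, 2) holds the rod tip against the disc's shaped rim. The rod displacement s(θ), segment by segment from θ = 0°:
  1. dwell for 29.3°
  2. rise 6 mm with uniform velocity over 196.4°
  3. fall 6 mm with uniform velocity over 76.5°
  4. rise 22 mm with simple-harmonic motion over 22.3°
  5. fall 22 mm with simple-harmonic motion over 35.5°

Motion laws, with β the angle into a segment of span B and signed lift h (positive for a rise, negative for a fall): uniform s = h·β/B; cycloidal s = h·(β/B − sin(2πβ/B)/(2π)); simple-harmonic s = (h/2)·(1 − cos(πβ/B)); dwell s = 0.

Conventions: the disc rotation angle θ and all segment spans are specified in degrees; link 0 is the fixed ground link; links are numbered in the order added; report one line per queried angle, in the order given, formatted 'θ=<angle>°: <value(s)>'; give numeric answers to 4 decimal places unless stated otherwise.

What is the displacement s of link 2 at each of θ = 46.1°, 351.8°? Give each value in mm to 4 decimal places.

segment 1 (0° to 29.3°, dwell): s unchanged at 0.0000
θ = 46.1° falls in segment 2 (29.3° to 225.7°, uniform, h = 6): β = 46.1 − 29.3 = 16.8°, B = 196.4°; Δs = 6·16.8/196.4 = 0.5132; s = 0.0000 + 0.5132 = 0.5132
segment 2 (29.3° to 225.7°, uniform, h = 6) is passed completely: s = 0.0000 + (6) = 6.0000
segment 3 (225.7° to 302.2°, uniform, h = -6) is passed completely: s = 6.0000 + (-6) = 0.0000
segment 4 (302.2° to 324.5°, simple-harmonic, h = 22) is passed completely: s = 0.0000 + (22) = 22.0000
θ = 351.8° falls in segment 5 (324.5° to 360°, simple-harmonic, h = -22): β = 351.8 − 324.5 = 27.3°, B = 35.5°; Δs = -22/2·(1 − cos(π·0.7690)) = -19.2287; s = 22.0000 − 19.2287 = 2.7713

θ=46.1°: 0.5132
θ=351.8°: 2.7713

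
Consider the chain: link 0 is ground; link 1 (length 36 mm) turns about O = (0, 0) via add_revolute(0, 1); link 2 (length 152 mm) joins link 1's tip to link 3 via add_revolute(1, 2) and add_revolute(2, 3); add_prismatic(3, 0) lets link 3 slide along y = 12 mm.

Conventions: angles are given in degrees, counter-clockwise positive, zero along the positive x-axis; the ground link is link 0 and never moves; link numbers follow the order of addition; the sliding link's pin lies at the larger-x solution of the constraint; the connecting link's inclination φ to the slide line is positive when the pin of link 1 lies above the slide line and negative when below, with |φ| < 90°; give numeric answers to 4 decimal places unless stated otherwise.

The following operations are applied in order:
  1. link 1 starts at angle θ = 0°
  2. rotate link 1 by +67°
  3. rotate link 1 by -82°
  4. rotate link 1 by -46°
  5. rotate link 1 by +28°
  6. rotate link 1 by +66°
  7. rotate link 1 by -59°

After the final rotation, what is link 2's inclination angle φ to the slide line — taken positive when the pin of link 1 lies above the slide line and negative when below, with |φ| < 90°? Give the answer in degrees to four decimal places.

geometry: r = 36 mm, L = 152 mm, e = 12 mm; θ starts at 0°
rotate link 1 by +67°: θ ← 0° +67° = 67°
rotate link 1 by -82°: θ ← 67° -82° = -15°
rotate link 1 by -46°: θ ← -15° -46° = -61°
rotate link 1 by +28°: θ ← -61° +28° = -33°
rotate link 1 by +66°: θ ← -33° +66° = 33°
rotate link 1 by -59°: θ ← 33° -59° = -26°
h = r sin θ − e = -15.781361 − 12 = -27.781361
sin φ = h / L = -27.781361 / 152 = -0.18277211
φ = arcsin(-0.18277211) = -10.531269°

-10.5313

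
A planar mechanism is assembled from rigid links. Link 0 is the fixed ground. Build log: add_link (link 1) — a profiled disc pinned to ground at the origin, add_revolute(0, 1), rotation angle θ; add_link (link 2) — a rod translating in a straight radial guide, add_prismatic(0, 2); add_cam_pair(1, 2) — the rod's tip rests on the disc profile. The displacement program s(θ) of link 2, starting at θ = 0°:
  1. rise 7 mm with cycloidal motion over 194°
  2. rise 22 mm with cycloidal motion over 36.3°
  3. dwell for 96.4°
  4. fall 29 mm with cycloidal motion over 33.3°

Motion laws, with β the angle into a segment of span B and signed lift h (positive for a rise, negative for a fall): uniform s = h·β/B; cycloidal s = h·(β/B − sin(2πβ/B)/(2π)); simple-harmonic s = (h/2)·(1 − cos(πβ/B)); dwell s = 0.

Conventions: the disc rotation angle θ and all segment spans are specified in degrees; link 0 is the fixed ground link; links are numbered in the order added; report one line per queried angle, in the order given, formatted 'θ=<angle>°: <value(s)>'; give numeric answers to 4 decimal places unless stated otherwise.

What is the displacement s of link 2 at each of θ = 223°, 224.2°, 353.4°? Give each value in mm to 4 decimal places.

seg 1 [0°–194°] cycloidal, h=7: full span → s += 7 → s = 7.0000
seg 2 [194°–230.3°] cycloidal, h=22: θ=223° here. β=29, B=36.3. 22·(0.7989 − sin(2π·0.7989)/(2π)) = 20.9132 → s = 27.9132
seg 2 [194°–230.3°] cycloidal, h=22: θ=224.2° here. β=30.2, B=36.3. 22·(0.8320 − sin(2π·0.8320)/(2π)) = 21.3504 → s = 28.3504
seg 2 [194°–230.3°] cycloidal, h=22: full span → s += 22 → s = 29.0000
seg 3 [230.3°–326.7°] dwell: s stays 29.0000
seg 4 [326.7°–360°] cycloidal, h=-29: θ=353.4° here. β=26.7, B=33.3. -29·(0.8018 − sin(2π·0.8018)/(2π)) = -27.6254 → s = 1.3746

θ=223°: 27.9132
θ=224.2°: 28.3504
θ=353.4°: 1.3746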